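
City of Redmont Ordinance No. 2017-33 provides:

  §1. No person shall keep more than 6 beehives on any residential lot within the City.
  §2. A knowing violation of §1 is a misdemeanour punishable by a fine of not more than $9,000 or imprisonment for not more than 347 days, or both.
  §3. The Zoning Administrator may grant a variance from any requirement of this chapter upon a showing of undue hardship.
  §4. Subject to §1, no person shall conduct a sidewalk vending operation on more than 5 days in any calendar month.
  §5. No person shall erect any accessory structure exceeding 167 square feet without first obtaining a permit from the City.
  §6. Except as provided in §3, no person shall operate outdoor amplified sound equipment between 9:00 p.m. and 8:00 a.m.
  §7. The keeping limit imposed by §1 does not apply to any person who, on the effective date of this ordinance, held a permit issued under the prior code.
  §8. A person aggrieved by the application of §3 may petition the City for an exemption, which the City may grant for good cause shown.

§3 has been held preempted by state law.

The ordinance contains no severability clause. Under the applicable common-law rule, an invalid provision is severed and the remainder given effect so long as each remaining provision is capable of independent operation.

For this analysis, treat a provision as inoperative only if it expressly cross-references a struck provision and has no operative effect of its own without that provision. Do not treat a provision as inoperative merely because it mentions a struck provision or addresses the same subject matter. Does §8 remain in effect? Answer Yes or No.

§3 is struck. §8 operates only by reference to §3, so it falls with §3. §6 mentions §3 but its own obligation stands independently of §3, so §6 is not affected. With no severability clause, the stated default rule severs what cannot stand and enforces each remaining provision that can operate on its own. §1, §2, §4, §5, §6, and §7 remain in effect. §8 is among the inoperative provisions, so the answer is no.

No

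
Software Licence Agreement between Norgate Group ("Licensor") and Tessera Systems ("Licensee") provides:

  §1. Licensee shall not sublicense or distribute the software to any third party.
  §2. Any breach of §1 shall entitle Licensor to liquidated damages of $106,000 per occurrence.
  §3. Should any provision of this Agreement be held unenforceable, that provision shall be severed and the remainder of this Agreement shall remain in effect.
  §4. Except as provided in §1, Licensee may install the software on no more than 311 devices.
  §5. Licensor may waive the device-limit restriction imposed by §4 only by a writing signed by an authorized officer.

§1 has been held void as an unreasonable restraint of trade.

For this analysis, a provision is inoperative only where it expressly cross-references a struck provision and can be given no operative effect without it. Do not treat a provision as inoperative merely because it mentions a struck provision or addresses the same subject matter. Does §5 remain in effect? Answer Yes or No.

Yes

§1 is struck. §2 has no operative effect of its own apart from §1 and is therefore inoperative. Although §4 refers to §1, its operative terms do not depend on §1, so it remains in effect. Under the severability clause in §3, the remaining provisions continue in force. That leaves §3, §4, and §5 in effect. §5 is among the surviving provisions, so the answer is yes.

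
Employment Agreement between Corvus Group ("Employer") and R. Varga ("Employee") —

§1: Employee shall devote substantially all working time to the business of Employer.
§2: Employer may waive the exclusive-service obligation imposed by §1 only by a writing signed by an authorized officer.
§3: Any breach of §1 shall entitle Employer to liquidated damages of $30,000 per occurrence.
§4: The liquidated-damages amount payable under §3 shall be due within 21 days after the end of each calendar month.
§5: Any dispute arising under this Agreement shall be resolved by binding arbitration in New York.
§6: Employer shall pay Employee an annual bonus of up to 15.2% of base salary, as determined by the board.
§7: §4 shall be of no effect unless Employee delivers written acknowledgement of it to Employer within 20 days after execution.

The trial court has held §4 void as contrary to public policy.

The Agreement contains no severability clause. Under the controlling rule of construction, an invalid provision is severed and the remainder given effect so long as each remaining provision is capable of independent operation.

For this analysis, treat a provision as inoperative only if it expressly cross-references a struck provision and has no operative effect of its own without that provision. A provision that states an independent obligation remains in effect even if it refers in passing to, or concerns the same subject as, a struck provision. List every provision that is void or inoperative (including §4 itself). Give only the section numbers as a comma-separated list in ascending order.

§4 is struck. §7 merely fixes the acknowledgement condition for §4; with §4 gone it has nothing to operate on and falls away. With no severability clause, the stated default rule severs what cannot stand and enforces each remaining provision that can operate on its own. §1, §2, §3, §5, and §6 remain in effect.

4, 7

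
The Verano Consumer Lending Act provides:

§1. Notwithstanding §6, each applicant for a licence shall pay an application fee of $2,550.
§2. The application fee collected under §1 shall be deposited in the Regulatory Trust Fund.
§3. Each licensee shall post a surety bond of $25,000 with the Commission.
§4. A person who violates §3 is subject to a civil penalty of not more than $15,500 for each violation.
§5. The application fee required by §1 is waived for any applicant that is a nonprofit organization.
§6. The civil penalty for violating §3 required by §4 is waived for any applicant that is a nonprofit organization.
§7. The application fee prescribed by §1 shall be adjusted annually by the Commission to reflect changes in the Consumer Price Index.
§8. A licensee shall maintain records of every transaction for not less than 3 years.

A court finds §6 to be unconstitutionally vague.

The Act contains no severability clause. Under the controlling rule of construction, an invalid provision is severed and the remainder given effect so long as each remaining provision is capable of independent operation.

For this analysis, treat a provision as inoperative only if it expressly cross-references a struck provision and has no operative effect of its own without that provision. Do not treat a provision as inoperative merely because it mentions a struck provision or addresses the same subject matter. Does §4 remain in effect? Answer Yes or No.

Yes

§6 is struck. Although §1 refers to §6, its operative terms do not depend on §6, so it remains in effect. No other provision's operative terms depend on §6. With no severability clause, the stated default rule severs what cannot stand and enforces each remaining provision that can operate on its own. The provisions still in force are §1, §2, §3, §4, §5, §7, and §8. §4 is among the surviving provisions, so the answer is yes.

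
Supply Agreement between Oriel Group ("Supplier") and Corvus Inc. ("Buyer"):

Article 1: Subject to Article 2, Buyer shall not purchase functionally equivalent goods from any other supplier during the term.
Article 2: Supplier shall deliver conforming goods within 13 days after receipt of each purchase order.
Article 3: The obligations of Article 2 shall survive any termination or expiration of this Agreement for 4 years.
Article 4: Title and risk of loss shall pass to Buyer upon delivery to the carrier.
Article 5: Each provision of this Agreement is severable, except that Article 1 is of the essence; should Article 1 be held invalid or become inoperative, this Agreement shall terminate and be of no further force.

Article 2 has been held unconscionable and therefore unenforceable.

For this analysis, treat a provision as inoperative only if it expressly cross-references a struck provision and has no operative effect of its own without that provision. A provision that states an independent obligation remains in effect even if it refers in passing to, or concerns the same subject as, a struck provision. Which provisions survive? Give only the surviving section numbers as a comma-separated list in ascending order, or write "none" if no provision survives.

Article 2 is struck. Article 3 has no operative effect of its own apart from Article 2 and is therefore inoperative. Article 1 mentions Article 2 but its own obligation stands independently of Article 2, so Article 1 is not affected. Article 5 makes Article 1 an essential term, but Article 1 is unaffected, so the severability proviso in Article 5 preserves the remaining provisions. Article 1, Article 4, and Article 5 remain in effect.

1, 4, 5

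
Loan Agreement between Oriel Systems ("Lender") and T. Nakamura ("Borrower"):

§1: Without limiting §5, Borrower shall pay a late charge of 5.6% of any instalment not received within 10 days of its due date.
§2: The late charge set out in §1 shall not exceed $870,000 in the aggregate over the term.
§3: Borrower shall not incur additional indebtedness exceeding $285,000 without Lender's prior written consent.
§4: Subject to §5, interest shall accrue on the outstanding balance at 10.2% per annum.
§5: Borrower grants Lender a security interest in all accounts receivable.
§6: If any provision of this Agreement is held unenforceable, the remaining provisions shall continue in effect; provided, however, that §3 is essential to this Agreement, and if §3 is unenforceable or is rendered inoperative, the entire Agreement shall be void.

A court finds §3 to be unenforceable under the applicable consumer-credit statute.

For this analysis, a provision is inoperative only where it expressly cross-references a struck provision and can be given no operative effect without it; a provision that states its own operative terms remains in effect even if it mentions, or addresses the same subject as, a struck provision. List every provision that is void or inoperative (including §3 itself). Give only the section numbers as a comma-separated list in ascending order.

§3 is struck. No other provision's operative terms depend on §3. §6 makes §3 an essential term, and §3 is the provision held invalid; under §6, the entire Agreement is therefore void. No provision of the Agreement survives.

1, 2, 3, 4, 5, 6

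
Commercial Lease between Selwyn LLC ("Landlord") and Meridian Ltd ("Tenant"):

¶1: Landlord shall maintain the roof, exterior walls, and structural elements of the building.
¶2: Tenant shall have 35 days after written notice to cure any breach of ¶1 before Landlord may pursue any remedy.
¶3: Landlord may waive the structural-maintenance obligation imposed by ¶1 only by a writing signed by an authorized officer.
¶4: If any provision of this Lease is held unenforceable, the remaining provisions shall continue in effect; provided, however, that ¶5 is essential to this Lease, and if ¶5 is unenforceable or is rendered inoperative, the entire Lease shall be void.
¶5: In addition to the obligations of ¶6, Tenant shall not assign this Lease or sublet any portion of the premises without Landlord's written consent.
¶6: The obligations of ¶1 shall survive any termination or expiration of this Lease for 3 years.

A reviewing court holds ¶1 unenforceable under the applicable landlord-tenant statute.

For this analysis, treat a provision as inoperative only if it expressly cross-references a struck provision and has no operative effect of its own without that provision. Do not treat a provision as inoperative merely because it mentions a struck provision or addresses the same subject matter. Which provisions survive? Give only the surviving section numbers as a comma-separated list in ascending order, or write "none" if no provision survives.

4, 5

¶1 is struck. ¶2 has no operative effect of its own apart from ¶1 and is therefore inoperative. The only function of ¶3 is the waiver condition for ¶1, so it cannot stand once ¶1 is removed. ¶6 operates only by reference to ¶1, so it falls with ¶1. Although ¶5 refers to ¶6, its operative terms do not depend on ¶6, so it remains in effect. ¶4 makes ¶5 an essential term, but ¶5 is unaffected, so the severability proviso in ¶4 preserves the remaining provisions. The provisions still in force are ¶4 and ¶5.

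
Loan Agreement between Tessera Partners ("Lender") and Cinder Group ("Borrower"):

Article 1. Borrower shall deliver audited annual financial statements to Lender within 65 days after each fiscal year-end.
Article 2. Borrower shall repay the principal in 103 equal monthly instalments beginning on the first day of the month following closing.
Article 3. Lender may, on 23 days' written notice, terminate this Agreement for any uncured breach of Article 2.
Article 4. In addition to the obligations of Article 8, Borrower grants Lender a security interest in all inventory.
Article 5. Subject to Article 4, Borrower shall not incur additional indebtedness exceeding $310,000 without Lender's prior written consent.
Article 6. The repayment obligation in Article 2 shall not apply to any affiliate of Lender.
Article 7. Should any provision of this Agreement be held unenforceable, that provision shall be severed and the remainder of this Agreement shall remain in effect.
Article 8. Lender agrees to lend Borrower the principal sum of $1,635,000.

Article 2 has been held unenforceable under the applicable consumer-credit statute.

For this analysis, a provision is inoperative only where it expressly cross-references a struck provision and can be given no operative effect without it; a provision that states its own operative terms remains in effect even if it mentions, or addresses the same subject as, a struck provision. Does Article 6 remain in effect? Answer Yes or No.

No

Article 2 is struck. Article 3 has no operative effect of its own apart from Article 2 and is therefore inoperative. Article 6 has no operative effect of its own apart from Article 2 and is therefore inoperative. Under the severability clause in Article 7, the remaining provisions continue in force. Article 1, Article 4, Article 5, Article 7, and Article 8 remain in effect. Article 6 is among the inoperative provisions, so the answer is no.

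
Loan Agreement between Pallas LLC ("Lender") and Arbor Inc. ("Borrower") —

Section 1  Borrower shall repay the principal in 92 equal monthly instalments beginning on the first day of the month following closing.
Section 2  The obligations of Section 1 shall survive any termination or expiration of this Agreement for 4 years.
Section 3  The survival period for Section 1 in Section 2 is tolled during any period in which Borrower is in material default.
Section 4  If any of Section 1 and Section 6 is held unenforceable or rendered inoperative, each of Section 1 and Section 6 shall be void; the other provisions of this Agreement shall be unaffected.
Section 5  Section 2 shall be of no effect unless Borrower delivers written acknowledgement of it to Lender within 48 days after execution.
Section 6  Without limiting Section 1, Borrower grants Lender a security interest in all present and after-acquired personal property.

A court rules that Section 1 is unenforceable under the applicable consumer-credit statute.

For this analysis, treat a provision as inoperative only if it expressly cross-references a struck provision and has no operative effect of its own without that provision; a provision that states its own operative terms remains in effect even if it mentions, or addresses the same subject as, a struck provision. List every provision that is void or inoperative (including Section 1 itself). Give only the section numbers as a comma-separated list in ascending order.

Section 1 is struck. Section 2 merely fixes the survival period for Section 1; with Section 1 gone it has nothing to operate on and falls away. The whole of Section 3 is the tolling of the survival period for Section 1, defined by reference to Section 2, so Section 3 cannot stand once Section 2 is removed. Section 5 has no operative effect of its own apart from Section 2 and is therefore inoperative. Section 4 declares Section 1 and Section 6 mutually dependent; since one of them has fallen, all of them are of no effect. That brings down Section 6 as well. The remainder continues in force under Section 4. Only Section 4 remains in effect.

1, 2, 3, 5, 6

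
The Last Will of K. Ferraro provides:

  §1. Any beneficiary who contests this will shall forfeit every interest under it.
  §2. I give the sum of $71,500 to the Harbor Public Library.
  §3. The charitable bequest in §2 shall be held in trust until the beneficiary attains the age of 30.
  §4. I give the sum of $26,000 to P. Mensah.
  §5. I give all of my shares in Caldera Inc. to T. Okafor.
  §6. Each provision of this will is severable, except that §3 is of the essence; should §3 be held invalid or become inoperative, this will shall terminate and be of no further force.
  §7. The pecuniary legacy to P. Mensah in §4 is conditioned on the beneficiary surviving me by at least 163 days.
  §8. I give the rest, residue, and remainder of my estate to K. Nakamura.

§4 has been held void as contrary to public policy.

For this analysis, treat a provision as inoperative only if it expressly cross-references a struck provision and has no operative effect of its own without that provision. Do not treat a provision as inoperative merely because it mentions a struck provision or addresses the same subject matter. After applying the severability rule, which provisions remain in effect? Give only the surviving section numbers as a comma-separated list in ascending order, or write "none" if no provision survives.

1, 2, 3, 5, 6, 8

§4 is struck. §7 operates only by reference to §4, so it falls with §4. §6 makes §3 an essential term, but §3 is unaffected, so the severability proviso in §6 preserves the remaining provisions. That leaves §1, §2, §3, §5, §6, and §8 in effect.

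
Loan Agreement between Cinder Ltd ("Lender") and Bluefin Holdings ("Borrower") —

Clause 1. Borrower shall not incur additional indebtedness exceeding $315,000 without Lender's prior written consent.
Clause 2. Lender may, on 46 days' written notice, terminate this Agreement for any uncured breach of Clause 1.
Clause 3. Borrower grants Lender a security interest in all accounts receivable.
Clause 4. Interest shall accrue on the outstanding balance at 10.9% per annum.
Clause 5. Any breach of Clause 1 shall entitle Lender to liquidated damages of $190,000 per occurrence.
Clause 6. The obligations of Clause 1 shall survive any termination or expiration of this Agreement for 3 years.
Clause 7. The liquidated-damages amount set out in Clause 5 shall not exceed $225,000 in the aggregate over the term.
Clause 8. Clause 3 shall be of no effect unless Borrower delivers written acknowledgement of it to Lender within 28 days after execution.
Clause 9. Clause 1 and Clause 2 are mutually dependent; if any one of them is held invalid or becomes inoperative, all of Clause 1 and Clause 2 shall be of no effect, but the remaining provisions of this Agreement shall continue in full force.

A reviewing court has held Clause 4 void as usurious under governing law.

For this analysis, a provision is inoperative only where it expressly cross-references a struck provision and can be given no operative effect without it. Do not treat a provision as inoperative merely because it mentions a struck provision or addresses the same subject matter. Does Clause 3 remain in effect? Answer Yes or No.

Yes

Clause 4 is struck. No other provision's operative terms depend on Clause 4. Clause 9 ties Clause 1 and Clause 2 together, but none of those is affected here; the remaining provisions continue in force under Clause 9. That leaves Clause 1, Clause 2, Clause 3, Clause 5, Clause 6, Clause 7, Clause 8, and Clause 9 in effect. Clause 3 is among the surviving provisions, so the answer is yes.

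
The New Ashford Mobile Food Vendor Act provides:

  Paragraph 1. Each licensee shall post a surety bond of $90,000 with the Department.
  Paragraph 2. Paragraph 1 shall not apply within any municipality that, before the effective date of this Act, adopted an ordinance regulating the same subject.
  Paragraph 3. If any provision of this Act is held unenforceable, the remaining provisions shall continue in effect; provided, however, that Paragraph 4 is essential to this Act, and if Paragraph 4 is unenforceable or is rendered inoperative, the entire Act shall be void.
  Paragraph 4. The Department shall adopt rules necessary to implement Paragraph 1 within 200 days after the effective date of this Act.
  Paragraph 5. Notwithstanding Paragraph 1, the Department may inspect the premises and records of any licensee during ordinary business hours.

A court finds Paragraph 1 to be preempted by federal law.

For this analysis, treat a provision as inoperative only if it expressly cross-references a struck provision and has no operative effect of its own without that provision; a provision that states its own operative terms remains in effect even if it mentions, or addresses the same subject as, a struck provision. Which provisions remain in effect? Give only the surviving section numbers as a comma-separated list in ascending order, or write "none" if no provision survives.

Paragraph 1 is struck. The only function of Paragraph 2 is the local-preemption carve-out from Paragraph 1, so it cannot stand once Paragraph 1 is removed. The only function of Paragraph 4 is the rulemaking mandate for Paragraph 1, so it cannot stand once Paragraph 1 is removed. Paragraph 3 makes Paragraph 4 an essential term, and Paragraph 4 has been rendered inoperative by the cascade; under Paragraph 3, the entire Act is therefore void. No provision of the Act survives.

none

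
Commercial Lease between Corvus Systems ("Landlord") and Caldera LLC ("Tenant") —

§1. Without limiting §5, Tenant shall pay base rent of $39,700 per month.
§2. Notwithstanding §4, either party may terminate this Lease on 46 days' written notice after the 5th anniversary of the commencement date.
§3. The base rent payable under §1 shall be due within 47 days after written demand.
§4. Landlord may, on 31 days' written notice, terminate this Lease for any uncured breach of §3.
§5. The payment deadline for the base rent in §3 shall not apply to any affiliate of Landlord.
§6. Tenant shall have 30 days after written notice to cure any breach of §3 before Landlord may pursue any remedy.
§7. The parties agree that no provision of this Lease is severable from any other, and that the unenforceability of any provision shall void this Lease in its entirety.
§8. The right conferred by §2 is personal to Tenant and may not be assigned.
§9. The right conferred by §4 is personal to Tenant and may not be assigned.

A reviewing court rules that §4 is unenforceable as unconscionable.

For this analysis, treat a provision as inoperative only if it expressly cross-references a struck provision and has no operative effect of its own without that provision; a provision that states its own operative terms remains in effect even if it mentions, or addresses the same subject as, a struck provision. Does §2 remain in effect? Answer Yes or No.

No

§4 is struck. §9 has no operative effect of its own apart from §4 and is therefore inoperative. §7 provides that the Lease is not severable, so the invalidity of any one provision voids the entire Lease. No provision of the Lease survives. §2 is among the inoperative provisions, so the answer is no.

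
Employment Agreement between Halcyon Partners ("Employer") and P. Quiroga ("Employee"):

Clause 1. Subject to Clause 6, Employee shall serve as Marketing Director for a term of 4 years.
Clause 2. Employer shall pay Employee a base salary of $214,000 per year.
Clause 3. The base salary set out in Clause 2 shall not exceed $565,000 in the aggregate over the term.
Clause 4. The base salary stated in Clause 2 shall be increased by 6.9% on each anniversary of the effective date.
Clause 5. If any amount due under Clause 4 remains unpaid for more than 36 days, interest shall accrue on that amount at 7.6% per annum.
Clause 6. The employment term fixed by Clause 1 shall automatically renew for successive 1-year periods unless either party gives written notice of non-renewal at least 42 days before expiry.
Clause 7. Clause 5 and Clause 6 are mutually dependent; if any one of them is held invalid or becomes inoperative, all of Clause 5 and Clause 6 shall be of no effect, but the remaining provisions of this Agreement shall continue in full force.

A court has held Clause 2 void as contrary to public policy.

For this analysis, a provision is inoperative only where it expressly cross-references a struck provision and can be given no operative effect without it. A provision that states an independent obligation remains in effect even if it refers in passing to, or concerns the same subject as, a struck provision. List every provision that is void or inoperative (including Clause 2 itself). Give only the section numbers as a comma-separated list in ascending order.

2, 3, 4, 5, 6

Clause 2 is struck. The whole of Clause 3 is the aggregate cap on the base salary, defined by reference to Clause 2, so Clause 3 cannot stand once Clause 2 is removed. The whole of Clause 4 is the escalation of the base salary, defined by reference to Clause 2, so Clause 4 cannot stand once Clause 2 is removed. The whole of Clause 5 is the default interest on the escalation of the base salary, defined by reference to Clause 4, so Clause 5 cannot stand once Clause 4 is removed. Although Clause 1 refers to Clause 6, its operative terms do not depend on Clause 6, so it remains in effect. Clause 7 declares Clause 5 and Clause 6 mutually dependent; since one of them has fallen, all of them are of no effect. That brings down Clause 6 as well. The remainder continues in force under Clause 7. That leaves Clause 1 and Clause 7 in effect.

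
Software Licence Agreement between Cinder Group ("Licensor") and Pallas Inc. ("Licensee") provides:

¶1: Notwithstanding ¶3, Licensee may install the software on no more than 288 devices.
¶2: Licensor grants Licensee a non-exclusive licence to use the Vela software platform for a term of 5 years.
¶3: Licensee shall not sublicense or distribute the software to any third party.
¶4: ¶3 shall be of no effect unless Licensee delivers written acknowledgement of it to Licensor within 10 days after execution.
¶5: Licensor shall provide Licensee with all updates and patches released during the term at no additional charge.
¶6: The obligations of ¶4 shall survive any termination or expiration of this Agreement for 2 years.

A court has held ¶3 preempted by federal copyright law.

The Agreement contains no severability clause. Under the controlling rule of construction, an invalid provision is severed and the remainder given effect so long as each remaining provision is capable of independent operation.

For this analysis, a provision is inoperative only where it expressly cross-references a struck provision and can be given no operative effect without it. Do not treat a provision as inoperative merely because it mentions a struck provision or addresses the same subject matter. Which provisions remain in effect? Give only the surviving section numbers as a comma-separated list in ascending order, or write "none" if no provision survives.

1, 2, 5

¶3 is struck. The only function of ¶4 is the acknowledgement condition for ¶3, so it cannot stand once ¶3 is removed. ¶6 operates only by reference to ¶4, so it falls with ¶4. Although ¶1 refers to ¶3, its operative terms do not depend on ¶3, so it remains in effect. With no severability clause, the stated default rule severs what cannot stand and enforces each remaining provision that can operate on its own. That leaves ¶1, ¶2, and ¶5 in effect.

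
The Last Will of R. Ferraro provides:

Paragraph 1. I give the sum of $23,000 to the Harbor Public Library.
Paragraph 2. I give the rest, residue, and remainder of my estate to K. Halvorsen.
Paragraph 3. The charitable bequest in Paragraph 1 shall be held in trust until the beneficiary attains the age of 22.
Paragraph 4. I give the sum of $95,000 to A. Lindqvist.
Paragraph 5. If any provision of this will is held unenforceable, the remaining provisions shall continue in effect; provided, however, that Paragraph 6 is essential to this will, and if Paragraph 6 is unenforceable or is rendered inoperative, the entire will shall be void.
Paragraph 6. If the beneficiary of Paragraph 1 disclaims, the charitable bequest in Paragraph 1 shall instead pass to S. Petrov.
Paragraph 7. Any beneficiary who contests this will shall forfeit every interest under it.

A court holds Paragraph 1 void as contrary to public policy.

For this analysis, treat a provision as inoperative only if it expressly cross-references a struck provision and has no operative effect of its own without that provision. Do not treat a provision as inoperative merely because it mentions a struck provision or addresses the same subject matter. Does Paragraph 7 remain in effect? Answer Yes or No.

No

Paragraph 1 is struck. Paragraph 3 operates only by reference to Paragraph 1, so it falls with Paragraph 1. Paragraph 6 has no operative effect of its own apart from Paragraph 1 and is therefore inoperative. Paragraph 5 makes Paragraph 6 an essential term, and Paragraph 6 has been rendered inoperative by the cascade; under Paragraph 5, the entire will is therefore void. No provision of the will survives. Paragraph 7 is among the inoperative provisions, so the answer is no.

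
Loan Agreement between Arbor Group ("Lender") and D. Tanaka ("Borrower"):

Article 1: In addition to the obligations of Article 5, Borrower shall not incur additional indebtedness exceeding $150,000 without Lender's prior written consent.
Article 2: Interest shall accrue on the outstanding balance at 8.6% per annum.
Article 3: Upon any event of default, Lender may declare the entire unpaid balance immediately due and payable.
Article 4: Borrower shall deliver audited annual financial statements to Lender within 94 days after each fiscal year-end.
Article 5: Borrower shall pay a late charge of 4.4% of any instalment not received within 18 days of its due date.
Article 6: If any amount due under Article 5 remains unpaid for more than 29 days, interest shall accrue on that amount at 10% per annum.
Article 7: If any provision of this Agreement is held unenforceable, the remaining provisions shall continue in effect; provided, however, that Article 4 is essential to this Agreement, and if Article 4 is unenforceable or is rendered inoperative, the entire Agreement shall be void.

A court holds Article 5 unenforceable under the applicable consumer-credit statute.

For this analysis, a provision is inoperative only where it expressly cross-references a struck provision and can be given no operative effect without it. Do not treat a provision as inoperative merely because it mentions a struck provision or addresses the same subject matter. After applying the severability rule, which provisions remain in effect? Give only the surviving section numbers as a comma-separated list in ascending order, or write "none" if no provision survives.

Article 5 is struck. Article 6 has no operative effect of its own apart from Article 5 and is therefore inoperative. Article 1 mentions Article 5 but its own obligation stands independently of Article 5, so Article 1 is not affected. Article 7 makes Article 4 an essential term, but Article 4 is unaffected, so the severability proviso in Article 7 preserves the remaining provisions. The provisions still in force are Article 1, Article 2, Article 3, Article 4, and Article 7.

1, 2, 3, 4, 7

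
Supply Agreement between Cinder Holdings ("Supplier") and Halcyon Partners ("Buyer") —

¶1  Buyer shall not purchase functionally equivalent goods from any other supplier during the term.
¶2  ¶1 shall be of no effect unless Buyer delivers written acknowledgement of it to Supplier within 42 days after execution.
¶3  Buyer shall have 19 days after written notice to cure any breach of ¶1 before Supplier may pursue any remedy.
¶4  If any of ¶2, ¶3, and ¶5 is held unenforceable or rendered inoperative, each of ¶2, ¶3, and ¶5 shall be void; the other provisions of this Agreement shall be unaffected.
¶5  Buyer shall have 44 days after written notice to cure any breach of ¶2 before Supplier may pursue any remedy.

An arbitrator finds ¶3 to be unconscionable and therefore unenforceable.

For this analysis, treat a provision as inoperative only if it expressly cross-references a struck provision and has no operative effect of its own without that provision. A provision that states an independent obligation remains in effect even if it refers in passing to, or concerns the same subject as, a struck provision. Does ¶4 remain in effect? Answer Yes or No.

Yes

¶3 is struck. No other provision's operative terms depend on ¶3. ¶4 declares ¶2, ¶3, and ¶5 mutually dependent; since one of them has fallen, all of them are of no effect. That brings down ¶2 and ¶5 as well. The remainder continues in force under ¶4. The provisions still in force are ¶1 and ¶4. ¶4 is among the surviving provisions, so the answer is yes.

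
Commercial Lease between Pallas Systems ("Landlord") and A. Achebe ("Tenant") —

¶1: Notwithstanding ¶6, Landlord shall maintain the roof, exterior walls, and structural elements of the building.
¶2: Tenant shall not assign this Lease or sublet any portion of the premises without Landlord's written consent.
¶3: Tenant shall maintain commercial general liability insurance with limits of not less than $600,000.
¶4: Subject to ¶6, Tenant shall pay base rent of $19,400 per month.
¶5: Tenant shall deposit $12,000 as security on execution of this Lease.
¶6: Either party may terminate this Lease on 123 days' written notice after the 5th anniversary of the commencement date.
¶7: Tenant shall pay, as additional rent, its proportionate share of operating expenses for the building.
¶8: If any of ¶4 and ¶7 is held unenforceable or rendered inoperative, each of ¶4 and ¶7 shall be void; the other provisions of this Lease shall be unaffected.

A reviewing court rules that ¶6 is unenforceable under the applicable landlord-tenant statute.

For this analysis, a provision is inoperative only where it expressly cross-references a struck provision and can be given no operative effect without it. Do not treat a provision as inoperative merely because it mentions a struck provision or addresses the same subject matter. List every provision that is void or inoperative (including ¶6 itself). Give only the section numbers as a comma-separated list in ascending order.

6

¶6 is struck. ¶1 mentions ¶6 but its own obligation stands independently of ¶6, so ¶1 is not affected. Although ¶4 refers to ¶6, its operative terms do not depend on ¶6, so it remains in effect. Nothing else in the Lease is defined by reference to ¶6. ¶8 ties ¶4 and ¶7 together, but none of those is affected here; the remaining provisions continue in force under ¶8. ¶1, ¶2, ¶3, ¶4, ¶5, ¶7, and ¶8 remain in effect.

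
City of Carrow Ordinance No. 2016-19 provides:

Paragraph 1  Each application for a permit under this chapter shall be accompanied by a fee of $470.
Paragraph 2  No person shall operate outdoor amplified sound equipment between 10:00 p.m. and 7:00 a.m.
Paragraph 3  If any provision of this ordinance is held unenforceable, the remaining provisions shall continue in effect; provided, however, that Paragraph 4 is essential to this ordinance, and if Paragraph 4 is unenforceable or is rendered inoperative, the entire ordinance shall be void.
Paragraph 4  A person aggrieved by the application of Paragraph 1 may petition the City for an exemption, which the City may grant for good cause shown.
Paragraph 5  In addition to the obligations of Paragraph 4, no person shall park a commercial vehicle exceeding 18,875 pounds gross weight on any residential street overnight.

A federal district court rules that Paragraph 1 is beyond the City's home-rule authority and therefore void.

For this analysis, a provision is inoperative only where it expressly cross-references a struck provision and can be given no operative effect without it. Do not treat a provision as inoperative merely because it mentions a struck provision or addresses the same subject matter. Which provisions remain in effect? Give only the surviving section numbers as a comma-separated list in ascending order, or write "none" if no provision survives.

Paragraph 1 is struck. Paragraph 4 operates only by reference to Paragraph 1, so it falls with Paragraph 1. Paragraph 3 makes Paragraph 4 an essential term, and Paragraph 4 has been rendered inoperative by the cascade; under Paragraph 3, the entire ordinance is therefore void. No provision of the ordinance survives.

none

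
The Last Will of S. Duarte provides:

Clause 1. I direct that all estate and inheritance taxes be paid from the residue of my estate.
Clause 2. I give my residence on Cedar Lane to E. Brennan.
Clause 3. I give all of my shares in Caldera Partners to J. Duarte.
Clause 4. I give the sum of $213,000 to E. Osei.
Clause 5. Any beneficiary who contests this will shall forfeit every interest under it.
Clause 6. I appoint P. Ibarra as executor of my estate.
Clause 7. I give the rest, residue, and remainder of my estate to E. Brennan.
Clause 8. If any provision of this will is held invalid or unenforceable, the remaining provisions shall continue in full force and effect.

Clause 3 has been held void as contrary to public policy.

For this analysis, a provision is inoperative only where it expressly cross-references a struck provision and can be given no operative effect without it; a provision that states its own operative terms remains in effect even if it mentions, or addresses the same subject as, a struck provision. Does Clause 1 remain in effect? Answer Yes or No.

Clause 3 is struck. Nothing else in the will is defined by reference to Clause 3. Clause 8 is a severability clause and preserves every provision that can still be given independent effect. That leaves Clause 1, Clause 2, Clause 4, Clause 5, Clause 6, Clause 7, and Clause 8 in effect. Clause 1 is among the surviving provisions, so the answer is yes.

Yes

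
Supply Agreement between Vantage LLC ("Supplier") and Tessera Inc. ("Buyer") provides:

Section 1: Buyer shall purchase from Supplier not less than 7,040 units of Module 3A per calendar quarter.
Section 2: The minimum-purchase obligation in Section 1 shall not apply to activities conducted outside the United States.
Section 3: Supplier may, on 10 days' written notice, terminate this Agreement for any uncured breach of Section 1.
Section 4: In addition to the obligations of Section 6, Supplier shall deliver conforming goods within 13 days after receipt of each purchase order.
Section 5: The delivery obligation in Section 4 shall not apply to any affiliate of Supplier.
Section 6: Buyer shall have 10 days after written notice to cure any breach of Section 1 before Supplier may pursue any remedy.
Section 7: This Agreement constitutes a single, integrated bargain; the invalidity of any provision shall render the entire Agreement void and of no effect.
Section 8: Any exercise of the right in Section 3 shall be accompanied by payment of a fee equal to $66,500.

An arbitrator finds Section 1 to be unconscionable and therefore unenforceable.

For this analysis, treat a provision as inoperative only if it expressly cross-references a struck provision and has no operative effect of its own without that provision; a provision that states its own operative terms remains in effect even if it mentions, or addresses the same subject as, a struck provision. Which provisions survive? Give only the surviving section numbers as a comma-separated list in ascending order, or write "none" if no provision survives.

none

Section 1 is struck. Section 2 has no operative effect of its own apart from Section 1 and is therefore inoperative. The only function of Section 3 is the termination right for breach of Section 1, so it cannot stand once Section 1 is removed. The only function of Section 6 is the cure period for breach of Section 1, so it cannot stand once Section 1 is removed. Section 8 has no operative effect of its own apart from Section 3 and is therefore inoperative. Section 7 provides that the Agreement is not severable, so the invalidity of any one provision voids the entire Agreement. No provision of the Agreement survives.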